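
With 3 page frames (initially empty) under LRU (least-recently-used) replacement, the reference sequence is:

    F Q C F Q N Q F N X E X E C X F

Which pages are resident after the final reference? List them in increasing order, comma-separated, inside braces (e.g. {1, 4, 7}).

{C, F, X}

F: miss, frames (F)
Q: miss, frames (F Q)
C: miss, frames (F Q C)
F: hit
Q: hit
N: miss, evict C, frames (F Q N)
Q: hit
F: hit
N: hit
X: miss, evict Q, frames (F N X)
E: miss, evict F, frames (N X E)
X: hit
E: hit
C: miss, evict N, frames (X E C)
X: hit
F: miss, evict E, frames (C X F)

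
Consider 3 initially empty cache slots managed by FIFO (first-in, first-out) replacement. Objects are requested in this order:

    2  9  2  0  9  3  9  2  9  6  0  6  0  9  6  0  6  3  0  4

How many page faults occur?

10

2 → fault, frames (2)
9 → fault, frames (2 9)
2 → hit
0 → fault, frames (2 9 0)
9 → hit
3 → fault, evict 2, frames (9 0 3)
9 → hit
2 → fault, evict 9, frames (0 3 2)
9 → fault, evict 0, frames (3 2 9)
6 → fault, evict 3, frames (2 9 6)
0 → fault, evict 2, frames (9 6 0)
6 → hit
0 → hit
9 → hit
6 → hit
0 → hit
6 → hit
3 → fault, evict 9, frames (6 0 3)
0 → hit
4 → fault, evict 6, frames (0 3 4)
Page faults: 10.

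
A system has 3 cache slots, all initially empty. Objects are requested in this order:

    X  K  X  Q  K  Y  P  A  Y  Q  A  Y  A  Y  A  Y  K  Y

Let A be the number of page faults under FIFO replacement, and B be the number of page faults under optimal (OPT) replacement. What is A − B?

Under FIFO: F F . F . F F F . F . F . . . . F . → 9 faults.
Under OPT: F F . F . F F F . . . . . . . . F . → 7 faults.
A − B = 9 − 7 = 2.

2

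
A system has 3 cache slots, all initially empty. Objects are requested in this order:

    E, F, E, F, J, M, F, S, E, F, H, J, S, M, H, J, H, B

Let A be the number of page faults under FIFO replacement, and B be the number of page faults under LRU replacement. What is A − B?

Under FIFO: F F . . F F . F F F F F F F F F . F → 14 faults.
Under LRU: F F . . F F . F F . F F F F F F . F → 13 faults.
A − B = 14 − 13 = 1.

1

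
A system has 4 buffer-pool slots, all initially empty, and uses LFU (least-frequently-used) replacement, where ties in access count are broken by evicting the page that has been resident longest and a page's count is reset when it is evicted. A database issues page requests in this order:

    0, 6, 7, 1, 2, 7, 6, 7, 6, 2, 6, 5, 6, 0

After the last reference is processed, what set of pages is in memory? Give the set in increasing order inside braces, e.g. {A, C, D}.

0 → miss, frames [0]
6 → miss, frames [0, 6]
7 → miss, frames [0, 6, 7]
1 → miss, frames [0, 6, 7, 1]
2 → miss, evict 0, frames [6, 7, 1, 2]
7 → hit
6 → hit
7 → hit
6 → hit
2 → hit
6 → hit
5 → miss, evict 1, frames [6, 7, 2, 5]
6 → hit
0 → miss, evict 5, frames [6, 7, 2, 0]

{0, 2, 6, 7}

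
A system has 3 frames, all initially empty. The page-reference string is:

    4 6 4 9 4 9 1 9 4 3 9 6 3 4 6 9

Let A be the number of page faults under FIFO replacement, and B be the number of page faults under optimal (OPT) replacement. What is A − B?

2

Under FIFO: F F . F . . F . F F F F . F . . → 9 faults.
Under OPT: F F . F . . F . . F . F . . . F → 7 faults.
A − B = 9 − 7 = 2.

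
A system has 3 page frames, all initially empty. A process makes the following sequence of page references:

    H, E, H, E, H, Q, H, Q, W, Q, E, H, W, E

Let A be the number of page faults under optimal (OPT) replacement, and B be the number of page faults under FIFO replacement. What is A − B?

-1

Under OPT: F F . . . F . . F . . F . . → 5 faults.
Under FIFO: F F . . . F . . F . . F . F → 6 faults.
A − B = 5 − 6 = -1.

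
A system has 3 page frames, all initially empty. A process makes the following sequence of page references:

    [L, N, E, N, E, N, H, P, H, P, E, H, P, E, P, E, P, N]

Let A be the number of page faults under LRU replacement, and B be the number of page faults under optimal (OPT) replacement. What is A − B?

1

Under LRU: F F F . . . F F . . F . . . . . . F → 7 faults.
Under OPT: F F F . . . F F . . . . . . . . . F → 6 faults.
A − B = 7 − 6 = 1.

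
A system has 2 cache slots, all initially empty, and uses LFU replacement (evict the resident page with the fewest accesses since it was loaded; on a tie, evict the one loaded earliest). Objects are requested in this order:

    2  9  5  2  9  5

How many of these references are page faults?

2 → fault, frames {2}
9 → fault, frames {2,9}
5 → fault, evict 2, frames {9,5}
2 → fault, evict 9, frames {5,2}
9 → fault, evict 5, frames {2,9}
5 → fault, evict 2, frames {9,5}
Page faults: 6.

6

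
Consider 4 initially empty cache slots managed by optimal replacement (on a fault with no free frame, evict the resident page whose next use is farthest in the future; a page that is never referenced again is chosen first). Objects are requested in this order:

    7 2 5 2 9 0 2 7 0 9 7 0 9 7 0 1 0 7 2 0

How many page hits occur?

14

7 -> miss, frames {7}
2 -> miss, frames {7,2}
5 -> miss, frames {7,2,5}
2 -> hit
9 -> miss, frames {7,2,5,9}
0 -> miss, evict 5, frames {7,2,9,0}
2 -> hit
7 -> hit
0 -> hit
9 -> hit
7 -> hit
0 -> hit
9 -> hit
7 -> hit
0 -> hit
1 -> miss, evict 9, frames {7,2,0,1}
0 -> hit
7 -> hit
2 -> hit
0 -> hit
Hits: 14.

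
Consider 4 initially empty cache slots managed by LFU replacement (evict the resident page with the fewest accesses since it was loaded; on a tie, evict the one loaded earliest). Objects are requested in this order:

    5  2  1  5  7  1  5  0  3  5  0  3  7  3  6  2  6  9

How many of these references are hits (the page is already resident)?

7

5 → fault, frames (5)
2 → fault, frames (5 2)
1 → fault, frames (5 2 1)
5 → hit
7 → fault, frames (5 2 1 7)
1 → hit
5 → hit
0 → fault, evict 2, frames (5 1 7 0)
3 → fault, evict 7, frames (5 1 0 3)
5 → hit
0 → hit
3 → hit
7 → fault, evict 1, frames (5 0 3 7)
3 → hit
6 → fault, evict 7, frames (5 0 3 6)
2 → fault, evict 6, frames (5 0 3 2)
6 → fault, evict 2, frames (5 0 3 6)
9 → fault, evict 6, frames (5 0 3 9)
Hits: 7.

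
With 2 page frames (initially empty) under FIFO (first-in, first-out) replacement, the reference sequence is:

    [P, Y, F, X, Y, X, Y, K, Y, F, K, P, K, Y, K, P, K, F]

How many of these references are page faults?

13

P → fault, frames (P)
Y → fault, frames (P Y)
F → fault, evict P, frames (Y F)
X → fault, evict Y, frames (F X)
Y → fault, evict F, frames (X Y)
X → hit
Y → hit
K → fault, evict X, frames (Y K)
Y → hit
F → fault, evict Y, frames (K F)
K → hit
P → fault, evict K, frames (F P)
K → fault, evict F, frames (P K)
Y → fault, evict P, frames (K Y)
K → hit
P → fault, evict K, frames (Y P)
K → fault, evict Y, frames (P K)
F → fault, evict P, frames (K F)
Page faults: 13.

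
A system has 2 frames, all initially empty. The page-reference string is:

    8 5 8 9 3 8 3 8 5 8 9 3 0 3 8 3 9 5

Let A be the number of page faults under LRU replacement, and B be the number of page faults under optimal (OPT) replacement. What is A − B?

1

Under LRU: F F . F F F . . F . F F F . F . F F → 12 faults.
Under OPT: F F . F F . . . F . F F F . F . F F → 11 faults.
A − B = 12 − 11 = 1.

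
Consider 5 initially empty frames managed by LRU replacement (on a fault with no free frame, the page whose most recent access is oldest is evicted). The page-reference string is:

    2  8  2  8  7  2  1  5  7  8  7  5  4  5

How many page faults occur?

2: fault, frames {2}
8: fault, frames {2,8}
2: hit
8: hit
7: fault, frames {2,8,7}
2: hit
1: fault, frames {8,7,2,1}
5: fault, frames {8,7,2,1,5}
7: hit
8: hit
7: hit
5: hit
4: fault, evict 2, frames {1,8,7,5,4}
5: hit
Page faults: 6.

6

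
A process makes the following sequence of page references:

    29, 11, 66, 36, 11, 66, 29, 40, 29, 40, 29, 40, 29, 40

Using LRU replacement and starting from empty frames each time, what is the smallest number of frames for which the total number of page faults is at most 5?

4

f=1: 14 faults
f=2: 8 faults
f=3: 6 faults
f=4: 5 faults
f=5: 5 faults
Smallest f with faults ≤ 5 is 4.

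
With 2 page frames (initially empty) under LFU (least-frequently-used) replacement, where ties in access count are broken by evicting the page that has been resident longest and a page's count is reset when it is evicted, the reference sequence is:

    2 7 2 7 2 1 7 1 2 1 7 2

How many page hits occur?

2 → fault, frames (2)
7 → fault, frames (2 7)
2 → hit
7 → hit
2 → hit
1 → fault, evict 7, frames (2 1)
7 → fault, evict 1, frames (2 7)
1 → fault, evict 7, frames (2 1)
2 → hit
1 → hit
7 → fault, evict 1, frames (2 7)
2 → hit
Hits: 6.

6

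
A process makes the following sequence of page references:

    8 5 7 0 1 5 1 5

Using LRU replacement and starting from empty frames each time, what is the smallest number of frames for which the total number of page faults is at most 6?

f=1: 8 faults
f=2: 6 faults
f=3: 6 faults
f=4: 5 faults
f=5: 5 faults
Smallest f with faults ≤ 6 is 2.

2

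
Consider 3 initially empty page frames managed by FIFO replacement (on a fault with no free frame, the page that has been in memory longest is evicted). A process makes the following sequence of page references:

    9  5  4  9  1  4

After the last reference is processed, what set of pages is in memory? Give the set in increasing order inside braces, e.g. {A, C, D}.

{1, 4, 5}

9 -> fault, frames (9)
5 -> fault, frames (9 5)
4 -> fault, frames (9 5 4)
9 -> hit
1 -> fault, evict 9, frames (5 4 1)
4 -> hit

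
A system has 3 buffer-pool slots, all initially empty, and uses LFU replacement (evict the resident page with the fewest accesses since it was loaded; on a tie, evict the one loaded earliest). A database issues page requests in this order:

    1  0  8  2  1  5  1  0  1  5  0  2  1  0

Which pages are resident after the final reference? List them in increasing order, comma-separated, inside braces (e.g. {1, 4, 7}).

1: miss, frames [1]
0: miss, frames [1, 0]
8: miss, frames [1, 0, 8]
2: miss, evict 1, frames [0, 8, 2]
1: miss, evict 0, frames [8, 2, 1]
5: miss, evict 8, frames [2, 1, 5]
1: hit
0: miss, evict 2, frames [1, 5, 0]
1: hit
5: hit
0: hit
2: miss, evict 5, frames [1, 0, 2]
1: hit
0: hit

{0, 1, 2}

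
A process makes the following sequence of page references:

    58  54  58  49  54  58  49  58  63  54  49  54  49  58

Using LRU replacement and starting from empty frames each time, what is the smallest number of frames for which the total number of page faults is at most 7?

3

f=1: 14 faults
f=2: 10 faults
f=3: 7 faults
f=4: 4 faults
Smallest f with faults ≤ 7 is 3.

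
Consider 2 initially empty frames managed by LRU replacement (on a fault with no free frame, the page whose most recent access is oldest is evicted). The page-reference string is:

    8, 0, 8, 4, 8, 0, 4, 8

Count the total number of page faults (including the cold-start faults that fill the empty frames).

6

8: fault, frames [8]
0: fault, frames [8, 0]
8: hit
4: fault, evict 0, frames [8, 4]
8: hit
0: fault, evict 4, frames [8, 0]
4: fault, evict 8, frames [0, 4]
8: fault, evict 0, frames [4, 8]
Page faults: 6.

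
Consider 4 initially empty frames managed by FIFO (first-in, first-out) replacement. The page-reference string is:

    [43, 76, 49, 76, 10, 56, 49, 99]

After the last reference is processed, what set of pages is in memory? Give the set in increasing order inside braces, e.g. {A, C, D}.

43 → fault, frames (43)
76 → fault, frames (43 76)
49 → fault, frames (43 76 49)
76 → hit
10 → fault, frames (43 76 49 10)
56 → fault, evict 43, frames (76 49 10 56)
49 → hit
99 → fault, evict 76, frames (49 10 56 99)

{10, 49, 56, 99}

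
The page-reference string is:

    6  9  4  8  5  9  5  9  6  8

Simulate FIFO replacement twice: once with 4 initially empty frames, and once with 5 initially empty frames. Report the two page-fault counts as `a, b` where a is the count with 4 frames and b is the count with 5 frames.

4 frames: F F F F F . . . F . → 6 faults.
5 frames: F F F F F . . . . . → 5 faults.
5 < 6: adding a frame reduced faults, as is typical.

6, 5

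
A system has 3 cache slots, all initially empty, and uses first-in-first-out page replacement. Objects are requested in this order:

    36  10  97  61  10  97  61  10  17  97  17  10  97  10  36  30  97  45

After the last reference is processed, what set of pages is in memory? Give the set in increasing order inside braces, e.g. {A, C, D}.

{30, 36, 45}

36 -> fault, frames {36}
10 -> fault, frames {36,10}
97 -> fault, frames {36,10,97}
61 -> fault, evict 36, frames {10,97,61}
10 -> hit
97 -> hit
61 -> hit
10 -> hit
17 -> fault, evict 10, frames {97,61,17}
97 -> hit
17 -> hit
10 -> fault, evict 97, frames {61,17,10}
97 -> fault, evict 61, frames {17,10,97}
10 -> hit
36 -> fault, evict 17, frames {10,97,36}
30 -> fault, evict 10, frames {97,36,30}
97 -> hit
45 -> fault, evict 97, frames {36,30,45}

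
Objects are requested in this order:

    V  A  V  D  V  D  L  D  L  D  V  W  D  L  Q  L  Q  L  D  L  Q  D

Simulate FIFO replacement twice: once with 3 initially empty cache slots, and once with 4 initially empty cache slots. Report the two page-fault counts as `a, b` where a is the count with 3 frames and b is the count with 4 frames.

9, 6

3 frames: F F . F . . F . . . F F F F F . . . . . . . → 9 faults.
4 frames: F F . F . . F . . . . F . . F . . . . . . . → 6 faults.
6 < 9: adding a frame reduced faults, as is typical.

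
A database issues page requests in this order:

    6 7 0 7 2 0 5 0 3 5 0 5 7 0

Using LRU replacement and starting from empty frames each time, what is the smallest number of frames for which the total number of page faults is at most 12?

f=1: 14 faults
f=2: 11 faults
f=3: 7 faults
f=4: 7 faults
f=5: 6 faults
f=6: 6 faults
Smallest f with faults ≤ 12 is 2.

2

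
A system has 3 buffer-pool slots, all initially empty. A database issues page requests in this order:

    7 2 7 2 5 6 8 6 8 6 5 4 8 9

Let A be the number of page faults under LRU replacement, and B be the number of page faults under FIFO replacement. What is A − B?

1

Under LRU: F F . . F F F . . . . F F F → 8 faults.
Under FIFO: F F . . F F F . . . . F . F → 7 faults.
A − B = 8 − 7 = 1.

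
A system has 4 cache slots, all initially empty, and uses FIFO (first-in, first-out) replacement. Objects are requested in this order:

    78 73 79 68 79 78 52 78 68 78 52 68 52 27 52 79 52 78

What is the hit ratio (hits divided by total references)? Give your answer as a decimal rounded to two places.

0.56

78: fault, frames (78)
73: fault, frames (78 73)
79: fault, frames (78 73 79)
68: fault, frames (78 73 79 68)
79: hit
78: hit
52: fault, evict 78, frames (73 79 68 52)
78: fault, evict 73, frames (79 68 52 78)
68: hit
78: hit
52: hit
68: hit
52: hit
27: fault, evict 79, frames (68 52 78 27)
52: hit
79: fault, evict 68, frames (52 78 27 79)
52: hit
78: hit
Hits: 10 of 18 references → 10/18 = 0.5556.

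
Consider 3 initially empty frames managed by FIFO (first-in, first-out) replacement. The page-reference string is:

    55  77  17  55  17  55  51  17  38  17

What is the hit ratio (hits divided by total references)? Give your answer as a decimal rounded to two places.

55 → fault, frames (55)
77 → fault, frames (55 77)
17 → fault, frames (55 77 17)
55 → hit
17 → hit
55 → hit
51 → fault, evict 55, frames (77 17 51)
17 → hit
38 → fault, evict 77, frames (17 51 38)
17 → hit
Hits: 5 of 10 references → 5/10 = 0.5000.

0.50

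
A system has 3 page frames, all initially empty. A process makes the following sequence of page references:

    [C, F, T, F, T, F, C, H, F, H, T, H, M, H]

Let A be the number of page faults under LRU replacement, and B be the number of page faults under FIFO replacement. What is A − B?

1

Under LRU: F F F . . . . F . . F . F . → 6 faults.
Under FIFO: F F F . . . . F . . . . F . → 5 faults.
A − B = 6 − 5 = 1.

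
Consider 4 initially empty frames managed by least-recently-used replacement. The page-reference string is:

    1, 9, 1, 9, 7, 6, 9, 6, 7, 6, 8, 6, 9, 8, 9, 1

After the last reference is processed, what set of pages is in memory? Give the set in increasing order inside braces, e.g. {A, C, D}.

1 → miss, frames (1)
9 → miss, frames (1 9)
1 → hit
9 → hit
7 → miss, frames (1 9 7)
6 → miss, frames (1 9 7 6)
9 → hit
6 → hit
7 → hit
6 → hit
8 → miss, evict 1, frames (9 7 6 8)
6 → hit
9 → hit
8 → hit
9 → hit
1 → miss, evict 7, frames (6 8 9 1)

{1, 6, 8, 9}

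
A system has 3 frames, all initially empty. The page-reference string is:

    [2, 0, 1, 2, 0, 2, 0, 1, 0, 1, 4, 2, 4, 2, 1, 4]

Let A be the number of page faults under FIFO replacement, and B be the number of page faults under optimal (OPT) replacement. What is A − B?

1

Under FIFO: F F F . . . . . . . F F . . . . → 5 faults.
Under OPT: F F F . . . . . . . F . . . . . → 4 faults.
A − B = 5 − 4 = 1.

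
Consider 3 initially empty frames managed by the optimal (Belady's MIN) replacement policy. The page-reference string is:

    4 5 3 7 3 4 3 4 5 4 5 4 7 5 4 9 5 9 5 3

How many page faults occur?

7

4 → fault, frames {4}
5 → fault, frames {4,5}
3 → fault, frames {4,5,3}
7 → fault, evict 5, frames {4,3,7}
3 → hit
4 → hit
3 → hit
4 → hit
5 → fault, evict 3, frames {4,7,5}
4 → hit
5 → hit
4 → hit
7 → hit
5 → hit
4 → hit
9 → fault, evict 7, frames {4,5,9}
5 → hit
9 → hit
5 → hit
3 → fault, evict 9, frames {4,5,3}
Page faults: 7.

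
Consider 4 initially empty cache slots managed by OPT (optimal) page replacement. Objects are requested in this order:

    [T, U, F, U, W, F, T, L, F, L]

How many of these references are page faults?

5

T → miss, frames [T]
U → miss, frames [T, U]
F → miss, frames [T, U, F]
U → hit
W → miss, frames [T, U, F, W]
F → hit
T → hit
L → miss, evict W, frames [T, U, F, L]
F → hit
L → hit
Page faults: 5.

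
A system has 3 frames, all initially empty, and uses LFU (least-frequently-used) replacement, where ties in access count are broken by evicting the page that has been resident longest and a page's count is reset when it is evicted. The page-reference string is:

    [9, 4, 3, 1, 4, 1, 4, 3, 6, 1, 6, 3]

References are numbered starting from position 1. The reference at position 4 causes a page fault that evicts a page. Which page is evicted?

9

pos 1: 9 → miss, frames (9)
pos 2: 4 → miss, frames (9 4)
pos 3: 3 → miss, frames (9 4 3)
pos 4: 1 → miss, evict 9, frames (4 3 1)
At position 4, page 9 is evicted.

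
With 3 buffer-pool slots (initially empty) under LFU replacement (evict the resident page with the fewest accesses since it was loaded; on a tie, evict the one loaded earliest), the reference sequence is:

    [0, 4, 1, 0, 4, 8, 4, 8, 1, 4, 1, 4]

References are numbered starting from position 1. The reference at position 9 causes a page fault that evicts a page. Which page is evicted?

pos 1: 0: fault, frames [0]
pos 2: 4: fault, frames [0, 4]
pos 3: 1: fault, frames [0, 4, 1]
pos 4: 0: hit
pos 5: 4: hit
pos 6: 8: fault, evict 1, frames [0, 4, 8]
pos 7: 4: hit
pos 8: 8: hit
pos 9: 1: fault, evict 0, frames [4, 8, 1]
At position 9, page 0 is evicted.

0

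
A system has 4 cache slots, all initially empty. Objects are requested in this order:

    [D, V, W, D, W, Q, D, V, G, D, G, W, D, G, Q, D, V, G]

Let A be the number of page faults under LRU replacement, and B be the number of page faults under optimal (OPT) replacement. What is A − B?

2

Under LRU: F F F . . F . . F . . F . . F . F . → 8 faults.
Under OPT: F F F . . F . . F . . . . . . . F . → 6 faults.
A − B = 8 − 6 = 2.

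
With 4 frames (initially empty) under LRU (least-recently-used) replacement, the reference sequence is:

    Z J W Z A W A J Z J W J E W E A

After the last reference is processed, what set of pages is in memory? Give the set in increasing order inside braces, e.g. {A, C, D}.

{A, E, J, W}

Z: fault, frames [Z]
J: fault, frames [Z, J]
W: fault, frames [Z, J, W]
Z: hit
A: fault, frames [J, W, Z, A]
W: hit
A: hit
J: hit
Z: hit
J: hit
W: hit
J: hit
E: fault, evict A, frames [Z, W, J, E]
W: hit
E: hit
A: fault, evict Z, frames [J, W, E, A]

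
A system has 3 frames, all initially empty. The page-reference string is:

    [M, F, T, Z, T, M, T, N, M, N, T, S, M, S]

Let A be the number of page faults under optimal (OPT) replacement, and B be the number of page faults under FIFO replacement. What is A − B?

-3

Under OPT: F F F F . . . F . . . F . . → 6 faults.
Under FIFO: F F F F . F . F . . F F F . → 9 faults.
A − B = 6 − 9 = -3.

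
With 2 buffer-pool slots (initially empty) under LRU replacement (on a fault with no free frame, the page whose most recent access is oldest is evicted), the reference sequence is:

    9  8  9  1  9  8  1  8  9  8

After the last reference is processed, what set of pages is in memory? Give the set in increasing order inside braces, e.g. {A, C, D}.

9 -> fault, frames (9)
8 -> fault, frames (9 8)
9 -> hit
1 -> fault, evict 8, frames (9 1)
9 -> hit
8 -> fault, evict 1, frames (9 8)
1 -> fault, evict 9, frames (8 1)
8 -> hit
9 -> fault, evict 1, frames (8 9)
8 -> hit

{8, 9}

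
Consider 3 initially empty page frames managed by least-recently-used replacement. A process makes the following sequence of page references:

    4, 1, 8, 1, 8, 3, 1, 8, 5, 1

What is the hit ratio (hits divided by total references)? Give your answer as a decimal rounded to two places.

4 → miss, frames (4)
1 → miss, frames (4 1)
8 → miss, frames (4 1 8)
1 → hit
8 → hit
3 → miss, evict 4, frames (1 8 3)
1 → hit
8 → hit
5 → miss, evict 3, frames (1 8 5)
1 → hit
Hits: 5 of 10 references → 5/10 = 0.5000.

0.50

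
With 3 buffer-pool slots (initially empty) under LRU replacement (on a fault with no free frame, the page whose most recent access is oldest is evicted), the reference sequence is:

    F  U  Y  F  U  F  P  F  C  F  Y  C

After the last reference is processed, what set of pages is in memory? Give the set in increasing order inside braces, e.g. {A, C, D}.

F: miss, frames {F}
U: miss, frames {F,U}
Y: miss, frames {F,U,Y}
F: hit
U: hit
F: hit
P: miss, evict Y, frames {U,F,P}
F: hit
C: miss, evict U, frames {P,F,C}
F: hit
Y: miss, evict P, frames {C,F,Y}
C: hit

{C, F, Y}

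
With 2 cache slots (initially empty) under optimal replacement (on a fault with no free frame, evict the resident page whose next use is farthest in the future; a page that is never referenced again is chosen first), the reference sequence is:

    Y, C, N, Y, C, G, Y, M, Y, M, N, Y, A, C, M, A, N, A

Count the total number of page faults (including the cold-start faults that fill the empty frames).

Y -> fault, frames [Y]
C -> fault, frames [Y, C]
N -> fault, evict C, frames [Y, N]
Y -> hit
C -> fault, evict N, frames [Y, C]
G -> fault, evict C, frames [Y, G]
Y -> hit
M -> fault, evict G, frames [Y, M]
Y -> hit
M -> hit
N -> fault, evict M, frames [Y, N]
Y -> hit
A -> fault, evict Y, frames [N, A]
C -> fault, evict N, frames [A, C]
M -> fault, evict C, frames [A, M]
A -> hit
N -> fault, evict M, frames [A, N]
A -> hit
Page faults: 11.

11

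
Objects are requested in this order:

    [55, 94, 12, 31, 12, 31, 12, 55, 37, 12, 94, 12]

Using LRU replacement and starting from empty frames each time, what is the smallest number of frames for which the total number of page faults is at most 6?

4

f=1: 12 faults
f=2: 8 faults
f=3: 7 faults
f=4: 6 faults
f=5: 5 faults
Smallest f with faults ≤ 6 is 4.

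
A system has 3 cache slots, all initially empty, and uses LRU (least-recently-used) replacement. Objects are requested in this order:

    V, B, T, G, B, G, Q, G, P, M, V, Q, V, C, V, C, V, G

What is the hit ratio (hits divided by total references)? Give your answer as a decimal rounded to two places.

V → miss, frames {V}
B → miss, frames {V,B}
T → miss, frames {V,B,T}
G → miss, evict V, frames {B,T,G}
B → hit
G → hit
Q → miss, evict T, frames {B,G,Q}
G → hit
P → miss, evict B, frames {Q,G,P}
M → miss, evict Q, frames {G,P,M}
V → miss, evict G, frames {P,M,V}
Q → miss, evict P, frames {M,V,Q}
V → hit
C → miss, evict M, frames {Q,V,C}
V → hit
C → hit
V → hit
G → miss, evict Q, frames {C,V,G}
Hits: 7 of 18 references → 7/18 = 0.3889.

0.39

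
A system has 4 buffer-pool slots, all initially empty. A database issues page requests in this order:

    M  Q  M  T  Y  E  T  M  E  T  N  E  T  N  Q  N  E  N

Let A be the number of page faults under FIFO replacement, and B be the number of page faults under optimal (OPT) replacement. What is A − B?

4

Under FIFO: F F . F F F . F . . F . F . F . F . → 10 faults.
Under OPT: F F . F F F . . . . F . . . . . . . → 6 faults.
A − B = 10 − 6 = 4.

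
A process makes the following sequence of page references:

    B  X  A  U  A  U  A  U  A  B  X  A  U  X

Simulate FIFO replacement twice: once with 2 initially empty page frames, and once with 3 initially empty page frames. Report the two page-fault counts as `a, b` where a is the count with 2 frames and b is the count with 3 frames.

9, 8

2 frames: F F F F . . . . . F F F F F → 9 faults.
3 frames: F F F F . . . . . F F F F . → 8 faults.
8 < 9: adding a frame reduced faults, as is typical.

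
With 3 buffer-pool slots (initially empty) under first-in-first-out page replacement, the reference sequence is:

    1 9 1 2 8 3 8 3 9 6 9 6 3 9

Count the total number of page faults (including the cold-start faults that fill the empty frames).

7

1 -> miss, frames [1]
9 -> miss, frames [1, 9]
1 -> hit
2 -> miss, frames [1, 9, 2]
8 -> miss, evict 1, frames [9, 2, 8]
3 -> miss, evict 9, frames [2, 8, 3]
8 -> hit
3 -> hit
9 -> miss, evict 2, frames [8, 3, 9]
6 -> miss, evict 8, frames [3, 9, 6]
9 -> hit
6 -> hit
3 -> hit
9 -> hit
Page faults: 7.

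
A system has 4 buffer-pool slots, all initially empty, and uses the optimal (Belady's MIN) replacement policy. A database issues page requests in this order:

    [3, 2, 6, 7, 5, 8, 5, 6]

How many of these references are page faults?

3 → fault, frames [3]
2 → fault, frames [3, 2]
6 → fault, frames [3, 2, 6]
7 → fault, frames [3, 2, 6, 7]
5 → fault, evict 7, frames [3, 2, 6, 5]
8 → fault, evict 2, frames [3, 6, 5, 8]
5 → hit
6 → hit
Page faults: 6.

6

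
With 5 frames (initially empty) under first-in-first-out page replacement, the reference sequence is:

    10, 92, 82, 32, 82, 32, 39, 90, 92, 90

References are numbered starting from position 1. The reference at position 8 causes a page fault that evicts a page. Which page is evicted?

pos 1: 10 -> fault, frames (10)
pos 2: 92 -> fault, frames (10 92)
pos 3: 82 -> fault, frames (10 92 82)
pos 4: 32 -> fault, frames (10 92 82 32)
pos 5: 82 -> hit
pos 6: 32 -> hit
pos 7: 39 -> fault, frames (10 92 82 32 39)
pos 8: 90 -> fault, evict 10, frames (92 82 32 39 90)
At position 8, page 10 is evicted.

10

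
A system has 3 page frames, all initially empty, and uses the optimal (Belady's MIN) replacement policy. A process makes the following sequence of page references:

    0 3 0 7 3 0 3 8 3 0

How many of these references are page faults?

4

0: fault, frames {0}
3: fault, frames {0,3}
0: hit
7: fault, frames {0,3,7}
3: hit
0: hit
3: hit
8: fault, evict 7, frames {0,3,8}
3: hit
0: hit
Page faults: 4.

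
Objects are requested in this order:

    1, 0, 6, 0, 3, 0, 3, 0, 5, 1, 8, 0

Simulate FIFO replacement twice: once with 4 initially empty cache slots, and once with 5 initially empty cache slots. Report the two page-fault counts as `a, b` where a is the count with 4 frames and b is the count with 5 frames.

8, 6

4 frames: F F F . F . . . F F F F → 8 faults.
5 frames: F F F . F . . . F . F . → 6 faults.
6 < 8: adding a frame reduced faults, as is typical.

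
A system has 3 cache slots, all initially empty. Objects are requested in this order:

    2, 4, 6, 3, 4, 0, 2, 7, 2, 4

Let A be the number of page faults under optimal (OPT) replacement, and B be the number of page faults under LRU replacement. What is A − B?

-2

Under OPT: F F F F . F . F . . → 6 faults.
Under LRU: F F F F . F F F . F → 8 faults.
A − B = 6 − 8 = -2.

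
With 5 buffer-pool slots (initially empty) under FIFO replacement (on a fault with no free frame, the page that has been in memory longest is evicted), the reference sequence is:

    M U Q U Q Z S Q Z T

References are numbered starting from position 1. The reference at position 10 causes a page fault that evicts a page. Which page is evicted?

pos 1: M -> fault, frames [M]
pos 2: U -> fault, frames [M, U]
pos 3: Q -> fault, frames [M, U, Q]
pos 4: U -> hit
pos 5: Q -> hit
pos 6: Z -> fault, frames [M, U, Q, Z]
pos 7: S -> fault, frames [M, U, Q, Z, S]
pos 8: Q -> hit
pos 9: Z -> hit
pos 10: T -> fault, evict M, frames [U, Q, Z, S, T]
At position 10, page M is evicted.

M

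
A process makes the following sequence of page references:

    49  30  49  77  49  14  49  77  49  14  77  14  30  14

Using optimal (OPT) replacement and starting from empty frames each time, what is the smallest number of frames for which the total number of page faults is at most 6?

3

f=1: 14 faults
f=2: 7 faults
f=3: 5 faults
f=4: 4 faults
Smallest f with faults ≤ 6 is 3.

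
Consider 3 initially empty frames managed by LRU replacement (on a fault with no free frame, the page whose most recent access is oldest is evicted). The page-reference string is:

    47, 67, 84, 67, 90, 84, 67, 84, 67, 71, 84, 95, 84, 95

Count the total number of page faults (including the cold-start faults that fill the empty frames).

6

47 → miss, frames {47}
67 → miss, frames {47,67}
84 → miss, frames {47,67,84}
67 → hit
90 → miss, evict 47, frames {84,67,90}
84 → hit
67 → hit
84 → hit
67 → hit
71 → miss, evict 90, frames {84,67,71}
84 → hit
95 → miss, evict 67, frames {71,84,95}
84 → hit
95 → hit
Page faults: 6.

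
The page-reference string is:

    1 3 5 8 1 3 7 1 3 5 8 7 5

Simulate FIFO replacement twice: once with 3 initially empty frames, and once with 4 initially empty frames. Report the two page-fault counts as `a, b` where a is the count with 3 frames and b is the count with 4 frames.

9, 10

3 frames: F F F F F F F . . F F . . → 9 faults.
4 frames: F F F F . . F F F F F F . → 10 faults.
10 > 9: adding a frame increased faults — Belady's anomaly.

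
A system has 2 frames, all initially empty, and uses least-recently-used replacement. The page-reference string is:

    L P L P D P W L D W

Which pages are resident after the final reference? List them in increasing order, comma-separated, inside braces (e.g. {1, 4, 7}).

L: miss, frames [L]
P: miss, frames [L, P]
L: hit
P: hit
D: miss, evict L, frames [P, D]
P: hit
W: miss, evict D, frames [P, W]
L: miss, evict P, frames [W, L]
D: miss, evict W, frames [L, D]
W: miss, evict L, frames [D, W]

{D, W}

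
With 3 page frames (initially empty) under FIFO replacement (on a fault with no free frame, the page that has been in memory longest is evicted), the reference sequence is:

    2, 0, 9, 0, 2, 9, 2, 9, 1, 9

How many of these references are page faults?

4

2 → miss, frames {2}
0 → miss, frames {2,0}
9 → miss, frames {2,0,9}
0 → hit
2 → hit
9 → hit
2 → hit
9 → hit
1 → miss, evict 2, frames {0,9,1}
9 → hit
Page faults: 4.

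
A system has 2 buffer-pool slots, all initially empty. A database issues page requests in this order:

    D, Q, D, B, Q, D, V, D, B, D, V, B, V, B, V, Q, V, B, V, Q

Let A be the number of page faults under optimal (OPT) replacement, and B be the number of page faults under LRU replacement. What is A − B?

-2

Under OPT: F F . F . F F . F . F . . . . F . F . F → 10 faults.
Under LRU: F F . F F F F . F . F F . . . F . F . F → 12 faults.
A − B = 10 − 12 = -2.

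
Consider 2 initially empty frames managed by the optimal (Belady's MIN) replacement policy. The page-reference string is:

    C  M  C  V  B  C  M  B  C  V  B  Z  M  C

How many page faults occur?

10

C → fault, frames [C]
M → fault, frames [C, M]
C → hit
V → fault, evict M, frames [C, V]
B → fault, evict V, frames [C, B]
C → hit
M → fault, evict C, frames [B, M]
B → hit
C → fault, evict M, frames [B, C]
V → fault, evict C, frames [B, V]
B → hit
Z → fault, evict V, frames [B, Z]
M → fault, evict Z, frames [B, M]
C → fault, evict M, frames [B, C]
Page faults: 10.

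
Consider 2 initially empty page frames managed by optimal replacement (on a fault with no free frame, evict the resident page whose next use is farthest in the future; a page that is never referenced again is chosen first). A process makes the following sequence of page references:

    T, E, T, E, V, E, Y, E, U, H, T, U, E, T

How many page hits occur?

6

T: fault, frames {T}
E: fault, frames {T,E}
T: hit
E: hit
V: fault, evict T, frames {E,V}
E: hit
Y: fault, evict V, frames {E,Y}
E: hit
U: fault, evict Y, frames {E,U}
H: fault, evict E, frames {U,H}
T: fault, evict H, frames {U,T}
U: hit
E: fault, evict U, frames {T,E}
T: hit
Hits: 6.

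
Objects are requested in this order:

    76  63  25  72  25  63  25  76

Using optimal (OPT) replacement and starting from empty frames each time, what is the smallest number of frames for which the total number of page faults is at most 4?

f=1: 8 faults
f=2: 6 faults
f=3: 5 faults
f=4: 4 faults
Smallest f with faults ≤ 4 is 4.

4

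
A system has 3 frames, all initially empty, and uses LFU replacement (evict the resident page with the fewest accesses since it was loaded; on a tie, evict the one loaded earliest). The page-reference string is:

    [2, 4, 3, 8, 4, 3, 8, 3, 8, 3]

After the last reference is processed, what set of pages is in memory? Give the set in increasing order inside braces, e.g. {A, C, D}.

{3, 4, 8}

2: fault, frames [2]
4: fault, frames [2, 4]
3: fault, frames [2, 4, 3]
8: fault, evict 2, frames [4, 3, 8]
4: hit
3: hit
8: hit
3: hit
8: hit
3: hit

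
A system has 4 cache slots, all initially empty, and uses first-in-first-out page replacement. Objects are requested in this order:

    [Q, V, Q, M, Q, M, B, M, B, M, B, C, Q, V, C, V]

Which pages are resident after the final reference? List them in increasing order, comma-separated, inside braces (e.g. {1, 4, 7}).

{B, C, Q, V}

Q: miss, frames [Q]
V: miss, frames [Q, V]
Q: hit
M: miss, frames [Q, V, M]
Q: hit
M: hit
B: miss, frames [Q, V, M, B]
M: hit
B: hit
M: hit
B: hit
C: miss, evict Q, frames [V, M, B, C]
Q: miss, evict V, frames [M, B, C, Q]
V: miss, evict M, frames [B, C, Q, V]
C: hit
V: hit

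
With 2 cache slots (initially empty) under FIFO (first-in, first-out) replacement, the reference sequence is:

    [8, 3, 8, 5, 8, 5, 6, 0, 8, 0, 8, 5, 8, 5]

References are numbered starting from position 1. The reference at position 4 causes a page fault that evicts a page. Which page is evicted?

pos 1: 8 → fault, frames {8}
pos 2: 3 → fault, frames {8,3}
pos 3: 8 → hit
pos 4: 5 → fault, evict 8, frames {3,5}
At position 4, page 8 is evicted.

8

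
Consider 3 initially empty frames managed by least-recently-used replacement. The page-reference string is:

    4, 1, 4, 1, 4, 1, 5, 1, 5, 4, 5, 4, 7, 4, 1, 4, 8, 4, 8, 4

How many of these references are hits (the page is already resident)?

14

4: miss, frames [4]
1: miss, frames [4, 1]
4: hit
1: hit
4: hit
1: hit
5: miss, frames [4, 1, 5]
1: hit
5: hit
4: hit
5: hit
4: hit
7: miss, evict 1, frames [5, 4, 7]
4: hit
1: miss, evict 5, frames [7, 4, 1]
4: hit
8: miss, evict 7, frames [1, 4, 8]
4: hit
8: hit
4: hit
Hits: 14.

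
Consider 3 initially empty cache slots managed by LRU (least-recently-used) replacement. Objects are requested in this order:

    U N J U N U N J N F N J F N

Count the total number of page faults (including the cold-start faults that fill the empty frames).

4

U -> fault, frames (U)
N -> fault, frames (U N)
J -> fault, frames (U N J)
U -> hit
N -> hit
U -> hit
N -> hit
J -> hit
N -> hit
F -> fault, evict U, frames (J N F)
N -> hit
J -> hit
F -> hit
N -> hit
Page faults: 4.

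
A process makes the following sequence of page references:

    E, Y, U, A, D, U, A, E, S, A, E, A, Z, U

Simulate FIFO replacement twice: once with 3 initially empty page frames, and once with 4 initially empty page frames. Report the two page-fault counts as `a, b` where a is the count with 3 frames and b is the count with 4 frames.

10, 9

3 frames: F F F F F . . F F F . . F F → 10 faults.
4 frames: F F F F F . . F F . . . F F → 9 faults.
9 < 10: adding a frame reduced faults, as is typical.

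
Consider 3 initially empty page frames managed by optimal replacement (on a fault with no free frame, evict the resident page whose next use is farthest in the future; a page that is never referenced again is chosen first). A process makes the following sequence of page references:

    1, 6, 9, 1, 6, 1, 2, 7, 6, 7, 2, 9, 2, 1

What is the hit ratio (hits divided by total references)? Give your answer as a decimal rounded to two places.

0.50

1: fault, frames {1}
6: fault, frames {1,6}
9: fault, frames {1,6,9}
1: hit
6: hit
1: hit
2: fault, evict 1, frames {6,9,2}
7: fault, evict 9, frames {6,2,7}
6: hit
7: hit
2: hit
9: fault, evict 7, frames {6,2,9}
2: hit
1: fault, evict 9, frames {6,2,1}
Hits: 7 of 14 references → 7/14 = 0.5000.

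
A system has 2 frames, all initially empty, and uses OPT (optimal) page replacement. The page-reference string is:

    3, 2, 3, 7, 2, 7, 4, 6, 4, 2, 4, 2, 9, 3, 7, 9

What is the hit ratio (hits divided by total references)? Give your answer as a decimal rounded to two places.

3 → fault, frames [3]
2 → fault, frames [3, 2]
3 → hit
7 → fault, evict 3, frames [2, 7]
2 → hit
7 → hit
4 → fault, evict 7, frames [2, 4]
6 → fault, evict 2, frames [4, 6]
4 → hit
2 → fault, evict 6, frames [4, 2]
4 → hit
2 → hit
9 → fault, evict 2, frames [4, 9]
3 → fault, evict 4, frames [9, 3]
7 → fault, evict 3, frames [9, 7]
9 → hit
Hits: 7 of 16 references → 7/16 = 0.4375.

0.44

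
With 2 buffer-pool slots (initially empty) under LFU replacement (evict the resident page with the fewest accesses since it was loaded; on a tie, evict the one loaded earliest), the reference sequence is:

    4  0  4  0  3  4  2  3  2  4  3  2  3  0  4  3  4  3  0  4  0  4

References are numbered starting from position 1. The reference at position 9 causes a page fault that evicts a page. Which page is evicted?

pos 1: 4: miss, frames (4)
pos 2: 0: miss, frames (4 0)
pos 3: 4: hit
pos 4: 0: hit
pos 5: 3: miss, evict 4, frames (0 3)
pos 6: 4: miss, evict 3, frames (0 4)
pos 7: 2: miss, evict 4, frames (0 2)
pos 8: 3: miss, evict 2, frames (0 3)
pos 9: 2: miss, evict 3, frames (0 2)
At position 9, page 3 is evicted.

3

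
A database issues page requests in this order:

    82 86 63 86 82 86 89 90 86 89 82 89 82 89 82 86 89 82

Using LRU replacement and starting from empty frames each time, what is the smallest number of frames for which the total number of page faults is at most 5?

f=1: 18 faults
f=2: 12 faults
f=3: 6 faults
f=4: 5 faults
f=5: 5 faults
Smallest f with faults ≤ 5 is 4.

4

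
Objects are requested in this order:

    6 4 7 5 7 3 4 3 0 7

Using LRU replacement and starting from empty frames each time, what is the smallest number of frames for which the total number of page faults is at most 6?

f=1: 10 faults
f=2: 8 faults
f=3: 8 faults
f=4: 6 faults
f=5: 6 faults
f=6: 6 faults
Smallest f with faults ≤ 6 is 4.

4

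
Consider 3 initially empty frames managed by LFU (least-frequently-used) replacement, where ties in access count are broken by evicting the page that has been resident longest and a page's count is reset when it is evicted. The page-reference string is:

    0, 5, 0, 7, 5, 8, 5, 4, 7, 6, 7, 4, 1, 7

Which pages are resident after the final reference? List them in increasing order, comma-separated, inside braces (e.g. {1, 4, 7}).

{0, 5, 7}

0 → fault, frames [0]
5 → fault, frames [0, 5]
0 → hit
7 → fault, frames [0, 5, 7]
5 → hit
8 → fault, evict 7, frames [0, 5, 8]
5 → hit
4 → fault, evict 8, frames [0, 5, 4]
7 → fault, evict 4, frames [0, 5, 7]
6 → fault, evict 7, frames [0, 5, 6]
7 → fault, evict 6, frames [0, 5, 7]
4 → fault, evict 7, frames [0, 5, 4]
1 → fault, evict 4, frames [0, 5, 1]
7 → fault, evict 1, frames [0, 5, 7]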